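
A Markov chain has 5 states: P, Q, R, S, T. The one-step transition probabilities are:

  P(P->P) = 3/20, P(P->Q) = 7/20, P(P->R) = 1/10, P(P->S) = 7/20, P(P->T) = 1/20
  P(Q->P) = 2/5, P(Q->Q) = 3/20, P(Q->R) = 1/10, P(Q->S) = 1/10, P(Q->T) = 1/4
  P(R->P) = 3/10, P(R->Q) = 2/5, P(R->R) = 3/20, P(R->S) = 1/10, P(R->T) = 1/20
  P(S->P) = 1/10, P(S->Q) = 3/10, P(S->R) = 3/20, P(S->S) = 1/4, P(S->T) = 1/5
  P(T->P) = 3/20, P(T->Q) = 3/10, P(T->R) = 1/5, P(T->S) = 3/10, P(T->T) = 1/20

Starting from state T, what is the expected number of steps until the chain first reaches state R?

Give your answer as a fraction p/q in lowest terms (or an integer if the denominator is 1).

Let h_i = expected steps to first reach R from state i.
Boundary: h_R = 0.
First-step equations for the other states:
  h_P = 1 + 3/20*h_P + 7/20*h_Q + 1/10*h_R + 7/20*h_S + 1/20*h_T
  h_Q = 1 + 2/5*h_P + 3/20*h_Q + 1/10*h_R + 1/10*h_S + 1/4*h_T
  h_S = 1 + 1/10*h_P + 3/10*h_Q + 3/20*h_R + 1/4*h_S + 1/5*h_T
  h_T = 1 + 3/20*h_P + 3/10*h_Q + 1/5*h_R + 3/10*h_S + 1/20*h_T

Substituting h_R = 0 and rearranging gives the linear system (I - Q) h = 1:
  [17/20, -7/20, -7/20, -1/20] . (h_P, h_Q, h_S, h_T) = 1
  [-2/5, 17/20, -1/10, -1/4] . (h_P, h_Q, h_S, h_T) = 1
  [-1/10, -3/10, 3/4, -1/5] . (h_P, h_Q, h_S, h_T) = 1
  [-3/20, -3/10, -3/10, 19/20] . (h_P, h_Q, h_S, h_T) = 1

Solving yields:
  h_P = 212020/26863
  h_Q = 211180/26863
  h_S = 199620/26863
  h_T = 191480/26863

Starting state is T, so the expected hitting time is h_T = 191480/26863.

Answer: 191480/26863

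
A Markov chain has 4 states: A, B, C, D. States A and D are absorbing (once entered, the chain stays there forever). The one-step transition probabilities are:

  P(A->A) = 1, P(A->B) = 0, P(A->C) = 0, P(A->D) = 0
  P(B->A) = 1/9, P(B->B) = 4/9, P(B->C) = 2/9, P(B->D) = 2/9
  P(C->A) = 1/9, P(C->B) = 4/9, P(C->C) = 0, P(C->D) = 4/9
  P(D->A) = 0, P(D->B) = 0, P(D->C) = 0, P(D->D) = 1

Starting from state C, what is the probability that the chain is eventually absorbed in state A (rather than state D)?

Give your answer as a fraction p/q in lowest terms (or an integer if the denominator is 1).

Let a_i = P(absorbed in A | start in state i).
Boundary conditions: a_A = 1, a_D = 0.
For each transient state i, a_i = sum_j P(i->j) * a_j:
  a_B = 1/9*a_A + 4/9*a_B + 2/9*a_C + 2/9*a_D
  a_C = 1/9*a_A + 4/9*a_B + 0*a_C + 4/9*a_D

Substituting a_A = 1 and a_D = 0, rearrange to (I - Q) a = r where r[i] = P(i -> A):
  [5/9, -2/9] . (a_B, a_C) = 1/9
  [-4/9, 1] . (a_B, a_C) = 1/9

Solving yields:
  a_B = 11/37
  a_C = 9/37

Starting state is C, so the absorption probability is a_C = 9/37.

Answer: 9/37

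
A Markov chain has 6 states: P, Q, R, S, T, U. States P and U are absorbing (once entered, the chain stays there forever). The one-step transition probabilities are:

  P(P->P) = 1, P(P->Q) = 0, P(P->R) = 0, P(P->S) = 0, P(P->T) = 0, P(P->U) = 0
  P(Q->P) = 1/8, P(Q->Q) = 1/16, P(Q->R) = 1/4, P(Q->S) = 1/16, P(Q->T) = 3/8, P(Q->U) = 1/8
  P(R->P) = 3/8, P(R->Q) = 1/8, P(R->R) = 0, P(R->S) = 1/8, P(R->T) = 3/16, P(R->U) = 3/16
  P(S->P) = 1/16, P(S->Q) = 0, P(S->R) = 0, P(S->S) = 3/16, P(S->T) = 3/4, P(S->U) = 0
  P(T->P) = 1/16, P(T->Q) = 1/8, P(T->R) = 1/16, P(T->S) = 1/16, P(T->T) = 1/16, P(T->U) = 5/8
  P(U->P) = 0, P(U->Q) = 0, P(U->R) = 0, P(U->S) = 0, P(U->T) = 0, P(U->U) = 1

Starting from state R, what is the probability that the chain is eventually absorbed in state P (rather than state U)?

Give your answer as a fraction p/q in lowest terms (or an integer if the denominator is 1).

Answer: 66/139

Derivation:
Let a_i = P(absorbed in P | start in state i).
Boundary conditions: a_P = 1, a_U = 0.
For each transient state i, a_i = sum_j P(i->j) * a_j:
  a_Q = 1/8*a_P + 1/16*a_Q + 1/4*a_R + 1/16*a_S + 3/8*a_T + 1/8*a_U
  a_R = 3/8*a_P + 1/8*a_Q + 0*a_R + 1/8*a_S + 3/16*a_T + 3/16*a_U
  a_S = 1/16*a_P + 0*a_Q + 0*a_R + 3/16*a_S + 3/4*a_T + 0*a_U
  a_T = 1/16*a_P + 1/8*a_Q + 1/16*a_R + 1/16*a_S + 1/16*a_T + 5/8*a_U

Substituting a_P = 1 and a_U = 0, rearrange to (I - Q) a = r where r[i] = P(i -> P):
  [15/16, -1/4, -1/16, -3/8] . (a_Q, a_R, a_S, a_T) = 1/8
  [-1/8, 1, -1/8, -3/16] . (a_Q, a_R, a_S, a_T) = 3/8
  [0, 0, 13/16, -3/4] . (a_Q, a_R, a_S, a_T) = 1/16
  [-1/8, -1/16, -1/16, 15/16] . (a_Q, a_R, a_S, a_T) = 1/16

Solving yields:
  a_Q = 47/139
  a_R = 66/139
  a_S = 31/139
  a_T = 22/139

Starting state is R, so the absorption probability is a_R = 66/139.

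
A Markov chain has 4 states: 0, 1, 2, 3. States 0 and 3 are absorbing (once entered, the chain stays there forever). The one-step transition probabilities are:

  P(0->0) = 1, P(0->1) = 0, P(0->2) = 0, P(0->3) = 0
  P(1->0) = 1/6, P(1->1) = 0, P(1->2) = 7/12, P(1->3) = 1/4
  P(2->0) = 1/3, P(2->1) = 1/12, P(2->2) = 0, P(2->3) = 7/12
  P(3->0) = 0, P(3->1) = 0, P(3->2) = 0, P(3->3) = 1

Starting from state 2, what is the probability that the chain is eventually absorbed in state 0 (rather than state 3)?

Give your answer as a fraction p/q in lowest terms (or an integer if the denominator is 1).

Answer: 50/137

Derivation:
Let a_i = P(absorbed in 0 | start in state i).
Boundary conditions: a_0 = 1, a_3 = 0.
For each transient state i, a_i = sum_j P(i->j) * a_j:
  a_1 = 1/6*a_0 + 0*a_1 + 7/12*a_2 + 1/4*a_3
  a_2 = 1/3*a_0 + 1/12*a_1 + 0*a_2 + 7/12*a_3

Substituting a_0 = 1 and a_3 = 0, rearrange to (I - Q) a = r where r[i] = P(i -> 0):
  [1, -7/12] . (a_1, a_2) = 1/6
  [-1/12, 1] . (a_1, a_2) = 1/3

Solving yields:
  a_1 = 52/137
  a_2 = 50/137

Starting state is 2, so the absorption probability is a_2 = 50/137.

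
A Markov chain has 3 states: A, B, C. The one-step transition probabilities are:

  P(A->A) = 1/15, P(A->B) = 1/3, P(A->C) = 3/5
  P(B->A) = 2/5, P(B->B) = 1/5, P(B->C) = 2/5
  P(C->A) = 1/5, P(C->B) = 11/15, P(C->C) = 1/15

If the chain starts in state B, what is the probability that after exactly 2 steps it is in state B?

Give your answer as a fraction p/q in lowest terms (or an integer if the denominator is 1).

Answer: 7/15

Derivation:
Computing P^2 by repeated multiplication:
P^1 =
  A: [1/15, 1/3, 3/5]
  B: [2/5, 1/5, 2/5]
  C: [1/5, 11/15, 1/15]
P^2 =
  A: [58/225, 119/225, 16/75]
  B: [14/75, 7/15, 26/75]
  C: [8/25, 59/225, 94/225]

(P^2)[B -> B] = 7/15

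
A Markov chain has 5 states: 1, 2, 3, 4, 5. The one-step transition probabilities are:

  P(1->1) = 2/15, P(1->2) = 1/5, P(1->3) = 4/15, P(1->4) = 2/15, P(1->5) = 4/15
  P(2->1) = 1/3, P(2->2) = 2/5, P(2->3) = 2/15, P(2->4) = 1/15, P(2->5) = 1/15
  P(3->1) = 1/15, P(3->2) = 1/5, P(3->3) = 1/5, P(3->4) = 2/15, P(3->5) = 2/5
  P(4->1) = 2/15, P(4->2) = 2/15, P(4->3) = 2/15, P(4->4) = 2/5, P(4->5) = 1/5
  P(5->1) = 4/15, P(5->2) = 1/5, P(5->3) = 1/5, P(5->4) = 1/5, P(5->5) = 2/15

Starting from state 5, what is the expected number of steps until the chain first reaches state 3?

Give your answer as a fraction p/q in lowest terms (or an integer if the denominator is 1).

Let h_i = expected steps to first reach 3 from state i.
Boundary: h_3 = 0.
First-step equations for the other states:
  h_1 = 1 + 2/15*h_1 + 1/5*h_2 + 4/15*h_3 + 2/15*h_4 + 4/15*h_5
  h_2 = 1 + 1/3*h_1 + 2/5*h_2 + 2/15*h_3 + 1/15*h_4 + 1/15*h_5
  h_4 = 1 + 2/15*h_1 + 2/15*h_2 + 2/15*h_3 + 2/5*h_4 + 1/5*h_5
  h_5 = 1 + 4/15*h_1 + 1/5*h_2 + 1/5*h_3 + 1/5*h_4 + 2/15*h_5

Substituting h_3 = 0 and rearranging gives the linear system (I - Q) h = 1:
  [13/15, -1/5, -2/15, -4/15] . (h_1, h_2, h_4, h_5) = 1
  [-1/3, 3/5, -1/15, -1/15] . (h_1, h_2, h_4, h_5) = 1
  [-2/15, -2/15, 3/5, -1/5] . (h_1, h_2, h_4, h_5) = 1
  [-4/15, -1/5, -1/5, 13/15] . (h_1, h_2, h_4, h_5) = 1

Solving yields:
  h_1 = 1118/223
  h_2 = 1270/223
  h_4 = 2601/446
  h_5 = 2389/446

Starting state is 5, so the expected hitting time is h_5 = 2389/446.

Answer: 2389/446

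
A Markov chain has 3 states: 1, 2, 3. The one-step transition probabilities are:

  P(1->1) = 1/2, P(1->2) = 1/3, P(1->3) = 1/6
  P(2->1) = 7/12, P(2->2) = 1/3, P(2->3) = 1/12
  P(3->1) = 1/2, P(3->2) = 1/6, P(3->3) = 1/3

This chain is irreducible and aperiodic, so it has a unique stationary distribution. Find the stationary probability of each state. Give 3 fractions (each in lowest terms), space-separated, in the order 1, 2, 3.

The stationary distribution satisfies pi = pi * P, i.e.:
  pi_1 = 1/2*pi_1 + 7/12*pi_2 + 1/2*pi_3
  pi_2 = 1/3*pi_1 + 1/3*pi_2 + 1/6*pi_3
  pi_3 = 1/6*pi_1 + 1/12*pi_2 + 1/3*pi_3
with normalization: pi_1 + pi_2 + pi_3 = 1.

Using the first 2 balance equations plus normalization, the linear system A*pi = b is:
  [-1/2, 7/12, 1/2] . pi = 0
  [1/3, -2/3, 1/6] . pi = 0
  [1, 1, 1] . pi = 1

Solving yields:
  pi_1 = 31/59
  pi_2 = 18/59
  pi_3 = 10/59

Verification (pi * P):
  31/59*1/2 + 18/59*7/12 + 10/59*1/2 = 31/59 = pi_1  (ok)
  31/59*1/3 + 18/59*1/3 + 10/59*1/6 = 18/59 = pi_2  (ok)
  31/59*1/6 + 18/59*1/12 + 10/59*1/3 = 10/59 = pi_3  (ok)

Answer: 31/59 18/59 10/59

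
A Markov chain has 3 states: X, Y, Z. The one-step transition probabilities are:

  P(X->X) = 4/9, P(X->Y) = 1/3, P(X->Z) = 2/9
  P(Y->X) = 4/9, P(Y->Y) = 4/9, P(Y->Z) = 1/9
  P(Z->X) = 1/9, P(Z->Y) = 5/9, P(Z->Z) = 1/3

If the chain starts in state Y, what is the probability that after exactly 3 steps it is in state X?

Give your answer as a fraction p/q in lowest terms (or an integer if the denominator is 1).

Answer: 31/81

Derivation:
Computing P^3 by repeated multiplication:
P^1 =
  X: [4/9, 1/3, 2/9]
  Y: [4/9, 4/9, 1/9]
  Z: [1/9, 5/9, 1/3]
P^2 =
  X: [10/27, 34/81, 17/81]
  Y: [11/27, 11/27, 5/27]
  Z: [1/3, 38/81, 16/81]
P^3 =
  X: [91/243, 311/729, 145/729]
  Y: [31/81, 34/81, 16/81]
  Z: [92/243, 313/729, 140/729]

(P^3)[Y -> X] = 31/81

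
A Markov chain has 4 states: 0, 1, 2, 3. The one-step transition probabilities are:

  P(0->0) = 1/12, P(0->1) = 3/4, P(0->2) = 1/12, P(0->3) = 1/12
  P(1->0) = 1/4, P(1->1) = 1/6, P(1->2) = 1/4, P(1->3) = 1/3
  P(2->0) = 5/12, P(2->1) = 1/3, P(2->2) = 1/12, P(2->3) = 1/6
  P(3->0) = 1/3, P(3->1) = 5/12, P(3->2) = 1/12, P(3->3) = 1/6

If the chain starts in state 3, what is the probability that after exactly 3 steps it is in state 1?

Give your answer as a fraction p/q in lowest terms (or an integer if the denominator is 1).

Answer: 323/864

Derivation:
Computing P^3 by repeated multiplication:
P^1 =
  0: [1/12, 3/4, 1/12, 1/12]
  1: [1/4, 1/6, 1/4, 1/3]
  2: [5/12, 1/3, 1/12, 1/6]
  3: [1/3, 5/12, 1/12, 1/6]
P^2 =
  0: [37/144, 1/4, 5/24, 41/144]
  1: [5/18, 7/16, 1/9, 25/144]
  2: [5/24, 67/144, 5/36, 3/16]
  3: [2/9, 5/12, 11/72, 5/24]
P^3 =
  0: [17/64, 365/864, 1/8, 323/1728]
  1: [409/1728, 25/64, 5/32, 187/864]
  2: [439/1728, 619/1728, 139/864, 49/216]
  3: [221/864, 323/864, 11/72, 47/216]

(P^3)[3 -> 1] = 323/864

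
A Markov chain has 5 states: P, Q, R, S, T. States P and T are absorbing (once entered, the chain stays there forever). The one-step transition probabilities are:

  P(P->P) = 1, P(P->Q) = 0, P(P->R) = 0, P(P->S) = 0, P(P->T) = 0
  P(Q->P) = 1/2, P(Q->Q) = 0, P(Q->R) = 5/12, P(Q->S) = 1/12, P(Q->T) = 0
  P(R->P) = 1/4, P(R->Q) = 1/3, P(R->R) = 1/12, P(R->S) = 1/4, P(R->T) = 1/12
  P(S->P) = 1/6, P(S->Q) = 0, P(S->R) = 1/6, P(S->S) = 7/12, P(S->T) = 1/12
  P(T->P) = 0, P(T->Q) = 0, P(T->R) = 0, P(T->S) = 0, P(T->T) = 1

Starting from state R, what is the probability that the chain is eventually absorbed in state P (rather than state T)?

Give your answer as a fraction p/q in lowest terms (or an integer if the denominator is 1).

Let a_i = P(absorbed in P | start in state i).
Boundary conditions: a_P = 1, a_T = 0.
For each transient state i, a_i = sum_j P(i->j) * a_j:
  a_Q = 1/2*a_P + 0*a_Q + 5/12*a_R + 1/12*a_S + 0*a_T
  a_R = 1/4*a_P + 1/3*a_Q + 1/12*a_R + 1/4*a_S + 1/12*a_T
  a_S = 1/6*a_P + 0*a_Q + 1/6*a_R + 7/12*a_S + 1/12*a_T

Substituting a_P = 1 and a_T = 0, rearrange to (I - Q) a = r where r[i] = P(i -> P):
  [1, -5/12, -1/12] . (a_Q, a_R, a_S) = 1/2
  [-1/3, 11/12, -1/4] . (a_Q, a_R, a_S) = 1/4
  [0, -1/6, 5/12] . (a_Q, a_R, a_S) = 1/6

Solving yields:
  a_Q = 427/480
  a_R = 19/24
  a_S = 43/60

Starting state is R, so the absorption probability is a_R = 19/24.

Answer: 19/24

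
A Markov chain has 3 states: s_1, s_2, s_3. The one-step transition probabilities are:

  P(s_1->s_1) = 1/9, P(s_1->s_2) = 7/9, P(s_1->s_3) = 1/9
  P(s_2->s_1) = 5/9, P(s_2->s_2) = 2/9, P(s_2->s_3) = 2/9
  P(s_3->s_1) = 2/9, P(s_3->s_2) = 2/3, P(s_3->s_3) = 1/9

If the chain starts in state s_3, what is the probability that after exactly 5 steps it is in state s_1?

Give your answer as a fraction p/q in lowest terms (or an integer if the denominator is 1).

Answer: 19802/59049

Derivation:
Computing P^5 by repeated multiplication:
P^1 =
  s_1: [1/9, 7/9, 1/9]
  s_2: [5/9, 2/9, 2/9]
  s_3: [2/9, 2/3, 1/9]
P^2 =
  s_1: [38/81, 1/3, 16/81]
  s_2: [19/81, 17/27, 11/81]
  s_3: [34/81, 32/81, 5/27]
P^3 =
  s_1: [205/729, 416/729, 4/27]
  s_2: [296/729, 301/729, 44/243]
  s_3: [224/729, 392/729, 113/729]
P^4 =
  s_1: [2501/6561, 2915/6561, 1145/6561]
  s_2: [2065/6561, 3466/6561, 1030/6561]
  s_3: [2410/6561, 1010/2187, 1121/6561]
P^5 =
  s_1: [19366/59049, 10069/19683, 9476/59049]
  s_2: [21455/59049, 1021/2187, 10027/59049]
  s_3: [19802/59049, 29656/59049, 3197/19683]

(P^5)[s_3 -> s_1] = 19802/59049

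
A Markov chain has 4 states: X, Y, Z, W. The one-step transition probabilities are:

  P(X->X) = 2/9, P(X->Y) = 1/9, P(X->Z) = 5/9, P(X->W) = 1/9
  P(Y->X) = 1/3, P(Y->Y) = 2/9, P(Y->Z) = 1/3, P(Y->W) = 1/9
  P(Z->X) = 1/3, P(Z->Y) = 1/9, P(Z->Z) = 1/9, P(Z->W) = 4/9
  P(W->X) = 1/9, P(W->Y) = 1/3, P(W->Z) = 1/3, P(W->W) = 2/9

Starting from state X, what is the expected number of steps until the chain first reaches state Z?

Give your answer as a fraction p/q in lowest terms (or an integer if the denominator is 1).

Let h_i = expected steps to first reach Z from state i.
Boundary: h_Z = 0.
First-step equations for the other states:
  h_X = 1 + 2/9*h_X + 1/9*h_Y + 5/9*h_Z + 1/9*h_W
  h_Y = 1 + 1/3*h_X + 2/9*h_Y + 1/3*h_Z + 1/9*h_W
  h_W = 1 + 1/9*h_X + 1/3*h_Y + 1/3*h_Z + 2/9*h_W

Substituting h_Z = 0 and rearranging gives the linear system (I - Q) h = 1:
  [7/9, -1/9, -1/9] . (h_X, h_Y, h_W) = 1
  [-1/3, 7/9, -1/9] . (h_X, h_Y, h_W) = 1
  [-1/9, -1/3, 7/9] . (h_X, h_Y, h_W) = 1

Solving yields:
  h_X = 144/71
  h_Y = 180/71
  h_W = 189/71

Starting state is X, so the expected hitting time is h_X = 144/71.

Answer: 144/71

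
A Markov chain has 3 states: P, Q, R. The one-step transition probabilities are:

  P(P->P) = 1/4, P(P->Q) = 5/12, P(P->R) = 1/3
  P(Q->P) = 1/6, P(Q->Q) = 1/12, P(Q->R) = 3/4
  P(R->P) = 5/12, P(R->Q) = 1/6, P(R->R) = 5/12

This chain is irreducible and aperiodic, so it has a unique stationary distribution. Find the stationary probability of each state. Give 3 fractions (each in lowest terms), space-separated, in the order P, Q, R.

Answer: 59/191 43/191 89/191

Derivation:
The stationary distribution satisfies pi = pi * P, i.e.:
  pi_P = 1/4*pi_P + 1/6*pi_Q + 5/12*pi_R
  pi_Q = 5/12*pi_P + 1/12*pi_Q + 1/6*pi_R
  pi_R = 1/3*pi_P + 3/4*pi_Q + 5/12*pi_R
with normalization: pi_P + pi_Q + pi_R = 1.

Using the first 2 balance equations plus normalization, the linear system A*pi = b is:
  [-3/4, 1/6, 5/12] . pi = 0
  [5/12, -11/12, 1/6] . pi = 0
  [1, 1, 1] . pi = 1

Solving yields:
  pi_P = 59/191
  pi_Q = 43/191
  pi_R = 89/191

Verification (pi * P):
  59/191*1/4 + 43/191*1/6 + 89/191*5/12 = 59/191 = pi_P  (ok)
  59/191*5/12 + 43/191*1/12 + 89/191*1/6 = 43/191 = pi_Q  (ok)
  59/191*1/3 + 43/191*3/4 + 89/191*5/12 = 89/191 = pi_R  (ok)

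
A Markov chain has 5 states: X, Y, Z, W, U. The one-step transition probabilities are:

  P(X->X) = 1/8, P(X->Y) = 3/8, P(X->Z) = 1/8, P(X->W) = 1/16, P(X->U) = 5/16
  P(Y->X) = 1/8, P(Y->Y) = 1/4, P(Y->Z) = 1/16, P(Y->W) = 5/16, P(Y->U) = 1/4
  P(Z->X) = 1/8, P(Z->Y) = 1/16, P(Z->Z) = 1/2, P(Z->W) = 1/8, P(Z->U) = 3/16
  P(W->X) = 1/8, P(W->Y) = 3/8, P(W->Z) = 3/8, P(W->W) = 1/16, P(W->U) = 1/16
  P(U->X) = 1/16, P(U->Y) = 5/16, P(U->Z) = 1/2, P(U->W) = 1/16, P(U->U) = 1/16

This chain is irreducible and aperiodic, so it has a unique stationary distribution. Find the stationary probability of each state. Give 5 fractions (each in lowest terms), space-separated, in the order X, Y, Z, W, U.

Answer: 2233/19592 1123/4898 831/2449 2763/19592 432/2449

Derivation:
The stationary distribution satisfies pi = pi * P, i.e.:
  pi_X = 1/8*pi_X + 1/8*pi_Y + 1/8*pi_Z + 1/8*pi_W + 1/16*pi_U
  pi_Y = 3/8*pi_X + 1/4*pi_Y + 1/16*pi_Z + 3/8*pi_W + 5/16*pi_U
  pi_Z = 1/8*pi_X + 1/16*pi_Y + 1/2*pi_Z + 3/8*pi_W + 1/2*pi_U
  pi_W = 1/16*pi_X + 5/16*pi_Y + 1/8*pi_Z + 1/16*pi_W + 1/16*pi_U
  pi_U = 5/16*pi_X + 1/4*pi_Y + 3/16*pi_Z + 1/16*pi_W + 1/16*pi_U
with normalization: pi_X + pi_Y + pi_Z + pi_W + pi_U = 1.

Using the first 4 balance equations plus normalization, the linear system A*pi = b is:
  [-7/8, 1/8, 1/8, 1/8, 1/16] . pi = 0
  [3/8, -3/4, 1/16, 3/8, 5/16] . pi = 0
  [1/8, 1/16, -1/2, 3/8, 1/2] . pi = 0
  [1/16, 5/16, 1/8, -15/16, 1/16] . pi = 0
  [1, 1, 1, 1, 1] . pi = 1

Solving yields:
  pi_X = 2233/19592
  pi_Y = 1123/4898
  pi_Z = 831/2449
  pi_W = 2763/19592
  pi_U = 432/2449

Verification (pi * P):
  2233/19592*1/8 + 1123/4898*1/8 + 831/2449*1/8 + 2763/19592*1/8 + 432/2449*1/16 = 2233/19592 = pi_X  (ok)
  2233/19592*3/8 + 1123/4898*1/4 + 831/2449*1/16 + 2763/19592*3/8 + 432/2449*5/16 = 1123/4898 = pi_Y  (ok)
  2233/19592*1/8 + 1123/4898*1/16 + 831/2449*1/2 + 2763/19592*3/8 + 432/2449*1/2 = 831/2449 = pi_Z  (ok)
  2233/19592*1/16 + 1123/4898*5/16 + 831/2449*1/8 + 2763/19592*1/16 + 432/2449*1/16 = 2763/19592 = pi_W  (ok)
  2233/19592*5/16 + 1123/4898*1/4 + 831/2449*3/16 + 2763/19592*1/16 + 432/2449*1/16 = 432/2449 = pi_U  (ok)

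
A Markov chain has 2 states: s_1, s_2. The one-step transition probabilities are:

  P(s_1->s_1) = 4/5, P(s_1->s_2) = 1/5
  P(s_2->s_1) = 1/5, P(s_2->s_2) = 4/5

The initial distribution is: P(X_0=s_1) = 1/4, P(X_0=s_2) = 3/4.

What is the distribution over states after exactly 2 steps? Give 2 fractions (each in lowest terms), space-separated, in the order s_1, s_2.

Answer: 41/100 59/100

Derivation:
Propagating the distribution step by step (d_{t+1} = d_t * P):
d_0 = (s_1=1/4, s_2=3/4)
  d_1[s_1] = 1/4*4/5 + 3/4*1/5 = 7/20
  d_1[s_2] = 1/4*1/5 + 3/4*4/5 = 13/20
d_1 = (s_1=7/20, s_2=13/20)
  d_2[s_1] = 7/20*4/5 + 13/20*1/5 = 41/100
  d_2[s_2] = 7/20*1/5 + 13/20*4/5 = 59/100
d_2 = (s_1=41/100, s_2=59/100)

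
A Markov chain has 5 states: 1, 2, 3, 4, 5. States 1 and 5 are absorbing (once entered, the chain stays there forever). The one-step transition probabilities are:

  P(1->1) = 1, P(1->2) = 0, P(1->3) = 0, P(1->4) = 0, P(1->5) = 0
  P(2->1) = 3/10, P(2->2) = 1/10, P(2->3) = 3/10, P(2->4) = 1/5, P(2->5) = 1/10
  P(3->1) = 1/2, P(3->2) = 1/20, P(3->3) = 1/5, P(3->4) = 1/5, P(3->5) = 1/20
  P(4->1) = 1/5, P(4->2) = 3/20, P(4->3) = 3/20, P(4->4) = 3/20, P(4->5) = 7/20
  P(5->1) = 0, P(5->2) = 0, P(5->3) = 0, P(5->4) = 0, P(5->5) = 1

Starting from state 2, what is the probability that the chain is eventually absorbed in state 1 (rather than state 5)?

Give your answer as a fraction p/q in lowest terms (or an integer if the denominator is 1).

Answer: 1526/2151

Derivation:
Let a_i = P(absorbed in 1 | start in state i).
Boundary conditions: a_1 = 1, a_5 = 0.
For each transient state i, a_i = sum_j P(i->j) * a_j:
  a_2 = 3/10*a_1 + 1/10*a_2 + 3/10*a_3 + 1/5*a_4 + 1/10*a_5
  a_3 = 1/2*a_1 + 1/20*a_2 + 1/5*a_3 + 1/5*a_4 + 1/20*a_5
  a_4 = 1/5*a_1 + 3/20*a_2 + 3/20*a_3 + 3/20*a_4 + 7/20*a_5

Substituting a_1 = 1 and a_5 = 0, rearrange to (I - Q) a = r where r[i] = P(i -> 1):
  [9/10, -3/10, -1/5] . (a_2, a_3, a_4) = 3/10
  [-1/20, 4/5, -1/5] . (a_2, a_3, a_4) = 1/2
  [-3/20, -3/20, 17/20] . (a_2, a_3, a_4) = 1/5

Solving yields:
  a_2 = 1526/2151
  a_3 = 1709/2151
  a_4 = 359/717

Starting state is 2, so the absorption probability is a_2 = 1526/2151.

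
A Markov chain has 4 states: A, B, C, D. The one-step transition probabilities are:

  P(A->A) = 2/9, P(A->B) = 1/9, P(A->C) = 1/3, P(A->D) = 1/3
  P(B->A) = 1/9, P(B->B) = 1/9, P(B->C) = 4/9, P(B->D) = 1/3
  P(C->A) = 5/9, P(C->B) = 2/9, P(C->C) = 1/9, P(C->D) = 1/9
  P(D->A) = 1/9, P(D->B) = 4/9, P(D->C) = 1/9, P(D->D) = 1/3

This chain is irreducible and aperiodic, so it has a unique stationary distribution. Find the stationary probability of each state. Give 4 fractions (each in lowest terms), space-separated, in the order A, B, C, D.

Answer: 35/142 197/852 69/284 119/426

Derivation:
The stationary distribution satisfies pi = pi * P, i.e.:
  pi_A = 2/9*pi_A + 1/9*pi_B + 5/9*pi_C + 1/9*pi_D
  pi_B = 1/9*pi_A + 1/9*pi_B + 2/9*pi_C + 4/9*pi_D
  pi_C = 1/3*pi_A + 4/9*pi_B + 1/9*pi_C + 1/9*pi_D
  pi_D = 1/3*pi_A + 1/3*pi_B + 1/9*pi_C + 1/3*pi_D
with normalization: pi_A + pi_B + pi_C + pi_D = 1.

Using the first 3 balance equations plus normalization, the linear system A*pi = b is:
  [-7/9, 1/9, 5/9, 1/9] . pi = 0
  [1/9, -8/9, 2/9, 4/9] . pi = 0
  [1/3, 4/9, -8/9, 1/9] . pi = 0
  [1, 1, 1, 1] . pi = 1

Solving yields:
  pi_A = 35/142
  pi_B = 197/852
  pi_C = 69/284
  pi_D = 119/426

Verification (pi * P):
  35/142*2/9 + 197/852*1/9 + 69/284*5/9 + 119/426*1/9 = 35/142 = pi_A  (ok)
  35/142*1/9 + 197/852*1/9 + 69/284*2/9 + 119/426*4/9 = 197/852 = pi_B  (ok)
  35/142*1/3 + 197/852*4/9 + 69/284*1/9 + 119/426*1/9 = 69/284 = pi_C  (ok)
  35/142*1/3 + 197/852*1/3 + 69/284*1/9 + 119/426*1/3 = 119/426 = pi_D  (ok)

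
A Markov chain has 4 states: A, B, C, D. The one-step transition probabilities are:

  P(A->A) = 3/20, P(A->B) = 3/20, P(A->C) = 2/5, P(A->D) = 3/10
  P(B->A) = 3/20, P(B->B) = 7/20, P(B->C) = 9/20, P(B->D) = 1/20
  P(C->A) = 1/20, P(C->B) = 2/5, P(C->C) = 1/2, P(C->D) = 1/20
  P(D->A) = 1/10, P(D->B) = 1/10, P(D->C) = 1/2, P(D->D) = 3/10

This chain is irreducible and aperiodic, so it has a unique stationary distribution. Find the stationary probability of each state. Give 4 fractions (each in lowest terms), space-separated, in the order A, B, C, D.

The stationary distribution satisfies pi = pi * P, i.e.:
  pi_A = 3/20*pi_A + 3/20*pi_B + 1/20*pi_C + 1/10*pi_D
  pi_B = 3/20*pi_A + 7/20*pi_B + 2/5*pi_C + 1/10*pi_D
  pi_C = 2/5*pi_A + 9/20*pi_B + 1/2*pi_C + 1/2*pi_D
  pi_D = 3/10*pi_A + 1/20*pi_B + 1/20*pi_C + 3/10*pi_D
with normalization: pi_A + pi_B + pi_C + pi_D = 1.

Using the first 3 balance equations plus normalization, the linear system A*pi = b is:
  [-17/20, 3/20, 1/20, 1/10] . pi = 0
  [3/20, -13/20, 2/5, 1/10] . pi = 0
  [2/5, 9/20, -1/2, 1/2] . pi = 0
  [1, 1, 1, 1] . pi = 1

Solving yields:
  pi_A = 188/1925
  pi_B = 634/1925
  pi_C = 912/1925
  pi_D = 191/1925

Verification (pi * P):
  188/1925*3/20 + 634/1925*3/20 + 912/1925*1/20 + 191/1925*1/10 = 188/1925 = pi_A  (ok)
  188/1925*3/20 + 634/1925*7/20 + 912/1925*2/5 + 191/1925*1/10 = 634/1925 = pi_B  (ok)
  188/1925*2/5 + 634/1925*9/20 + 912/1925*1/2 + 191/1925*1/2 = 912/1925 = pi_C  (ok)
  188/1925*3/10 + 634/1925*1/20 + 912/1925*1/20 + 191/1925*3/10 = 191/1925 = pi_D  (ok)

Answer: 188/1925 634/1925 912/1925 191/1925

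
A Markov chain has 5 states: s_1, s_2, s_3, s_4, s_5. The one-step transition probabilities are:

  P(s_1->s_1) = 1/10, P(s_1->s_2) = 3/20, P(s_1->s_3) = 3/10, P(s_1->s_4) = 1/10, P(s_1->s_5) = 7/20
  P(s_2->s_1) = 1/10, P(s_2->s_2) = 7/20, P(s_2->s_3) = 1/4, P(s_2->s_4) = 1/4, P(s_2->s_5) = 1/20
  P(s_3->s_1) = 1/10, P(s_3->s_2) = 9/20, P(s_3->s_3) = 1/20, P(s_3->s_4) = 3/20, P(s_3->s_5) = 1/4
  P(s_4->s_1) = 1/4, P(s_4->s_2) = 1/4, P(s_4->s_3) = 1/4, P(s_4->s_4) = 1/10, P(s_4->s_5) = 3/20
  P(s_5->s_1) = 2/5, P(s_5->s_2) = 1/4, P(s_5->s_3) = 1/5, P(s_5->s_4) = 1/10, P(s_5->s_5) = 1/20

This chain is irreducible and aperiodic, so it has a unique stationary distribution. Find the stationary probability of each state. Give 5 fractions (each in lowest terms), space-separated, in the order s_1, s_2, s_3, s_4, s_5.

The stationary distribution satisfies pi = pi * P, i.e.:
  pi_s_1 = 1/10*pi_s_1 + 1/10*pi_s_2 + 1/10*pi_s_3 + 1/4*pi_s_4 + 2/5*pi_s_5
  pi_s_2 = 3/20*pi_s_1 + 7/20*pi_s_2 + 9/20*pi_s_3 + 1/4*pi_s_4 + 1/4*pi_s_5
  pi_s_3 = 3/10*pi_s_1 + 1/4*pi_s_2 + 1/20*pi_s_3 + 1/4*pi_s_4 + 1/5*pi_s_5
  pi_s_4 = 1/10*pi_s_1 + 1/4*pi_s_2 + 3/20*pi_s_3 + 1/10*pi_s_4 + 1/10*pi_s_5
  pi_s_5 = 7/20*pi_s_1 + 1/20*pi_s_2 + 1/4*pi_s_3 + 3/20*pi_s_4 + 1/20*pi_s_5
with normalization: pi_s_1 + pi_s_2 + pi_s_3 + pi_s_4 + pi_s_5 = 1.

Using the first 4 balance equations plus normalization, the linear system A*pi = b is:
  [-9/10, 1/10, 1/10, 1/4, 2/5] . pi = 0
  [3/20, -13/20, 9/20, 1/4, 1/4] . pi = 0
  [3/10, 1/4, -19/20, 1/4, 1/5] . pi = 0
  [1/10, 1/4, 3/20, -9/10, 1/10] . pi = 0
  [1, 1, 1, 1, 1] . pi = 1

Solving yields:
  pi_s_1 = 18103/105838
  pi_s_2 = 16150/52919
  pi_s_3 = 11052/52919
  pi_s_4 = 8267/52919
  pi_s_5 = 16797/105838

Verification (pi * P):
  18103/105838*1/10 + 16150/52919*1/10 + 11052/52919*1/10 + 8267/52919*1/4 + 16797/105838*2/5 = 18103/105838 = pi_s_1  (ok)
  18103/105838*3/20 + 16150/52919*7/20 + 11052/52919*9/20 + 8267/52919*1/4 + 16797/105838*1/4 = 16150/52919 = pi_s_2  (ok)
  18103/105838*3/10 + 16150/52919*1/4 + 11052/52919*1/20 + 8267/52919*1/4 + 16797/105838*1/5 = 11052/52919 = pi_s_3  (ok)
  18103/105838*1/10 + 16150/52919*1/4 + 11052/52919*3/20 + 8267/52919*1/10 + 16797/105838*1/10 = 8267/52919 = pi_s_4  (ok)
  18103/105838*7/20 + 16150/52919*1/20 + 11052/52919*1/4 + 8267/52919*3/20 + 16797/105838*1/20 = 16797/105838 = pi_s_5  (ok)

Answer: 18103/105838 16150/52919 11052/52919 8267/52919 16797/105838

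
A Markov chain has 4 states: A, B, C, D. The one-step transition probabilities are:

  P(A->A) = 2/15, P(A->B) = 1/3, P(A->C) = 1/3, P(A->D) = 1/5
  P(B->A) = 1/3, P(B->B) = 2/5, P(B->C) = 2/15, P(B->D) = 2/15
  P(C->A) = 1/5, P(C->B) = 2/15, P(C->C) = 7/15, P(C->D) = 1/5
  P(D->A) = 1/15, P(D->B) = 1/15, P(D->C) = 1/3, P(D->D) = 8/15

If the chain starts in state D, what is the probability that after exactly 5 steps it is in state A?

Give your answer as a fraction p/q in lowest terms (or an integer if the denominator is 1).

Computing P^5 by repeated multiplication:
P^1 =
  A: [2/15, 1/3, 1/3, 1/5]
  B: [1/3, 2/5, 2/15, 2/15]
  C: [1/5, 2/15, 7/15, 1/5]
  D: [1/15, 1/15, 1/3, 8/15]
P^2 =
  A: [47/225, 53/225, 14/45, 11/45]
  B: [16/75, 67/225, 61/225, 49/225]
  C: [8/45, 44/225, 83/225, 58/225]
  D: [2/15, 29/225, 82/225, 28/75]
P^3 =
  A: [208/1125, 748/3375, 1106/3375, 299/1125]
  B: [221/1125, 271/1125, 1046/3375, 853/3375]
  C: [607/3375, 688/3375, 1159/3375, 307/1125]
  D: [107/675, 572/3375, 1202/3375, 1066/3375]
P^4 =
  A: [9203/50625, 10717/50625, 16843/50625, 13862/50625]
  B: [9382/50625, 11138/50625, 16528/50625, 13577/50625]
  C: [9052/50625, 10402/50625, 17129/50625, 14042/50625]
  D: [8602/50625, 9577/50625, 17563/50625, 4961/16875]
P^5 =
  A: [136382/759375, 31573/151875, 50932/151875, 70156/253125]
  B: [27523/151875, 17819/84375, 252767/759375, 208622/759375]
  C: [45181/253125, 155972/759375, 256177/759375, 70561/253125]
  D: [132661/759375, 150481/759375, 51904/151875, 216713/759375]

(P^5)[D -> A] = 132661/759375

Answer: 132661/759375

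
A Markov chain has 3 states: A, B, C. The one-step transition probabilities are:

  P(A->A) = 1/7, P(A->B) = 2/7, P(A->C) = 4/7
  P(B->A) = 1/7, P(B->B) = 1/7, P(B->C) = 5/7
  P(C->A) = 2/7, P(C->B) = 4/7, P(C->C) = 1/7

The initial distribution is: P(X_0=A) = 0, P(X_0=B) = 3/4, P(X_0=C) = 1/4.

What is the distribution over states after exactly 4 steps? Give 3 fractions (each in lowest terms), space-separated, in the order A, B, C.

Answer: 506/2401 3595/9604 3985/9604

Derivation:
Propagating the distribution step by step (d_{t+1} = d_t * P):
d_0 = (A=0, B=3/4, C=1/4)
  d_1[A] = 0*1/7 + 3/4*1/7 + 1/4*2/7 = 5/28
  d_1[B] = 0*2/7 + 3/4*1/7 + 1/4*4/7 = 1/4
  d_1[C] = 0*4/7 + 3/4*5/7 + 1/4*1/7 = 4/7
d_1 = (A=5/28, B=1/4, C=4/7)
  d_2[A] = 5/28*1/7 + 1/4*1/7 + 4/7*2/7 = 11/49
  d_2[B] = 5/28*2/7 + 1/4*1/7 + 4/7*4/7 = 81/196
  d_2[C] = 5/28*4/7 + 1/4*5/7 + 4/7*1/7 = 71/196
d_2 = (A=11/49, B=81/196, C=71/196)
  d_3[A] = 11/49*1/7 + 81/196*1/7 + 71/196*2/7 = 267/1372
  d_3[B] = 11/49*2/7 + 81/196*1/7 + 71/196*4/7 = 453/1372
  d_3[C] = 11/49*4/7 + 81/196*5/7 + 71/196*1/7 = 163/343
d_3 = (A=267/1372, B=453/1372, C=163/343)
  d_4[A] = 267/1372*1/7 + 453/1372*1/7 + 163/343*2/7 = 506/2401
  d_4[B] = 267/1372*2/7 + 453/1372*1/7 + 163/343*4/7 = 3595/9604
  d_4[C] = 267/1372*4/7 + 453/1372*5/7 + 163/343*1/7 = 3985/9604
d_4 = (A=506/2401, B=3595/9604, C=3985/9604)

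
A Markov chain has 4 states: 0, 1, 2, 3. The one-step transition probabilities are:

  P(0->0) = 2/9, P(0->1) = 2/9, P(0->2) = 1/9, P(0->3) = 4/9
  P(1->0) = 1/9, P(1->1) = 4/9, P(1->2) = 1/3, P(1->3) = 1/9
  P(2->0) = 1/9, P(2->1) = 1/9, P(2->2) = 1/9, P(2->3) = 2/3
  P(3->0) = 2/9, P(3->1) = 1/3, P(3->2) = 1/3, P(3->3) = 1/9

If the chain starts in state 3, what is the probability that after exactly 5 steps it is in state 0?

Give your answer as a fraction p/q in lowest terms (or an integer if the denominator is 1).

Answer: 9638/59049

Derivation:
Computing P^5 by repeated multiplication:
P^1 =
  0: [2/9, 2/9, 1/9, 4/9]
  1: [1/9, 4/9, 1/3, 1/9]
  2: [1/9, 1/9, 1/9, 2/3]
  3: [2/9, 1/3, 1/3, 1/9]
P^2 =
  0: [5/27, 25/81, 7/27, 20/81]
  1: [11/81, 8/27, 19/81, 1/3]
  2: [16/81, 25/81, 23/81, 17/81]
  3: [4/27, 22/81, 17/81, 10/27]
P^3 =
  0: [116/729, 211/729, 19/81, 77/243]
  1: [119/729, 218/729, 61/243, 209/729]
  2: [38/243, 206/729, 55/243, 244/729]
  3: [41/243, 73/243, 185/729, 202/729]
P^4 =
  0: [1076/6561, 1940/6561, 1613/6561, 644/2187]
  1: [1057/6561, 640/2187, 1583/6561, 667/2187]
  2: [1087/6561, 1949/6561, 181/729, 632/2187]
  3: [1054/6561, 1913/6561, 1571/6561, 2023/6561]
P^5 =
  0: [9569/59049, 17321/59049, 14305/59049, 17854/59049]
  1: [9619/59049, 17380/59049, 4801/19683, 17647/59049]
  2: [9544/59049, 17287/59049, 14251/59049, 5989/19683]
  3: [9638/59049, 5800/19683, 4811/19683, 17578/59049]

(P^5)[3 -> 0] = 9638/59049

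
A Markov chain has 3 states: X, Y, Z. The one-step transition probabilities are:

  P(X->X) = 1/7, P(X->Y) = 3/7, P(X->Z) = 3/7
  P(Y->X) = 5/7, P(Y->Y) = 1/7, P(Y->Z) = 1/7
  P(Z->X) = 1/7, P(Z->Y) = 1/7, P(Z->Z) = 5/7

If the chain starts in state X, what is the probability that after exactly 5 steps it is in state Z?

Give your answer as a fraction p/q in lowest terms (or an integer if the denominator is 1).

Computing P^5 by repeated multiplication:
P^1 =
  X: [1/7, 3/7, 3/7]
  Y: [5/7, 1/7, 1/7]
  Z: [1/7, 1/7, 5/7]
P^2 =
  X: [19/49, 9/49, 3/7]
  Y: [11/49, 17/49, 3/7]
  Z: [11/49, 9/49, 29/49]
P^3 =
  X: [85/343, 87/343, 171/343]
  Y: [117/343, 71/343, 155/343]
  Z: [85/343, 71/343, 187/343]
P^4 =
  X: [691/2401, 513/2401, 171/343]
  Y: [627/2401, 577/2401, 171/343]
  Z: [627/2401, 513/2401, 1261/2401]
P^5 =
  X: [4453/16807, 3783/16807, 8571/16807]
  Y: [4709/16807, 3655/16807, 8443/16807]
  Z: [4453/16807, 3655/16807, 8699/16807]

(P^5)[X -> Z] = 8571/16807

Answer: 8571/16807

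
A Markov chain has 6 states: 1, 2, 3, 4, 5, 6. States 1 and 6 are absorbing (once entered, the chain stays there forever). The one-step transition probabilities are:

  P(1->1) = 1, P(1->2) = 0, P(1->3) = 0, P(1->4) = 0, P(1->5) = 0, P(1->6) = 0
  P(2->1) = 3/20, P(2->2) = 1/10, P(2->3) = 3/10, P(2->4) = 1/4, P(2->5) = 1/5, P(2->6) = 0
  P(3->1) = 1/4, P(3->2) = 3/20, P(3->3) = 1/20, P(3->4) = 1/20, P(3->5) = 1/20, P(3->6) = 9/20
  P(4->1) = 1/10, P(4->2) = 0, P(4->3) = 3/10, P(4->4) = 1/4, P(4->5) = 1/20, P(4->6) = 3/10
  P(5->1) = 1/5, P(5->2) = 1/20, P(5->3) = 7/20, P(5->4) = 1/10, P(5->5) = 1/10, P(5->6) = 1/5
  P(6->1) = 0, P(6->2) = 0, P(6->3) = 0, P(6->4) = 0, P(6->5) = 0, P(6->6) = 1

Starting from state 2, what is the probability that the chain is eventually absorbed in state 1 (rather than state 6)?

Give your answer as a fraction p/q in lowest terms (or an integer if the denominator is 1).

Answer: 37133/78190

Derivation:
Let a_i = P(absorbed in 1 | start in state i).
Boundary conditions: a_1 = 1, a_6 = 0.
For each transient state i, a_i = sum_j P(i->j) * a_j:
  a_2 = 3/20*a_1 + 1/10*a_2 + 3/10*a_3 + 1/4*a_4 + 1/5*a_5 + 0*a_6
  a_3 = 1/4*a_1 + 3/20*a_2 + 1/20*a_3 + 1/20*a_4 + 1/20*a_5 + 9/20*a_6
  a_4 = 1/10*a_1 + 0*a_2 + 3/10*a_3 + 1/4*a_4 + 1/20*a_5 + 3/10*a_6
  a_5 = 1/5*a_1 + 1/20*a_2 + 7/20*a_3 + 1/10*a_4 + 1/10*a_5 + 1/5*a_6

Substituting a_1 = 1 and a_6 = 0, rearrange to (I - Q) a = r where r[i] = P(i -> 1):
  [9/10, -3/10, -1/4, -1/5] . (a_2, a_3, a_4, a_5) = 3/20
  [-3/20, 19/20, -1/20, -1/20] . (a_2, a_3, a_4, a_5) = 1/4
  [0, -3/10, 3/4, -1/20] . (a_2, a_3, a_4, a_5) = 1/10
  [-1/20, -7/20, -1/10, 9/10] . (a_2, a_3, a_4, a_5) = 1/5

Solving yields:
  a_2 = 37133/78190
  a_3 = 29497/78190
  a_4 = 12233/39095
  a_5 = 2402/5585

Starting state is 2, so the absorption probability is a_2 = 37133/78190.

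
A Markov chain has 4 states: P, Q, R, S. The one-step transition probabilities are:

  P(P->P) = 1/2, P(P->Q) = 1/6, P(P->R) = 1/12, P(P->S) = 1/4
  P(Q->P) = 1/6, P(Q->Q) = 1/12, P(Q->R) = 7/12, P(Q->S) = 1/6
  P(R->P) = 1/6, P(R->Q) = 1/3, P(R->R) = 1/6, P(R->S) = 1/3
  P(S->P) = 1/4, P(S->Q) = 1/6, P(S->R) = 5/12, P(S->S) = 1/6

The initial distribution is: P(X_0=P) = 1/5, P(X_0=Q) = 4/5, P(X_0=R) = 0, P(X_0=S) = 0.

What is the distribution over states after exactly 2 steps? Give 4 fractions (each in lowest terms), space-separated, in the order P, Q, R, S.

Answer: 187/720 43/180 169/720 4/15

Derivation:
Propagating the distribution step by step (d_{t+1} = d_t * P):
d_0 = (P=1/5, Q=4/5, R=0, S=0)
  d_1[P] = 1/5*1/2 + 4/5*1/6 + 0*1/6 + 0*1/4 = 7/30
  d_1[Q] = 1/5*1/6 + 4/5*1/12 + 0*1/3 + 0*1/6 = 1/10
  d_1[R] = 1/5*1/12 + 4/5*7/12 + 0*1/6 + 0*5/12 = 29/60
  d_1[S] = 1/5*1/4 + 4/5*1/6 + 0*1/3 + 0*1/6 = 11/60
d_1 = (P=7/30, Q=1/10, R=29/60, S=11/60)
  d_2[P] = 7/30*1/2 + 1/10*1/6 + 29/60*1/6 + 11/60*1/4 = 187/720
  d_2[Q] = 7/30*1/6 + 1/10*1/12 + 29/60*1/3 + 11/60*1/6 = 43/180
  d_2[R] = 7/30*1/12 + 1/10*7/12 + 29/60*1/6 + 11/60*5/12 = 169/720
  d_2[S] = 7/30*1/4 + 1/10*1/6 + 29/60*1/3 + 11/60*1/6 = 4/15
d_2 = (P=187/720, Q=43/180, R=169/720, S=4/15)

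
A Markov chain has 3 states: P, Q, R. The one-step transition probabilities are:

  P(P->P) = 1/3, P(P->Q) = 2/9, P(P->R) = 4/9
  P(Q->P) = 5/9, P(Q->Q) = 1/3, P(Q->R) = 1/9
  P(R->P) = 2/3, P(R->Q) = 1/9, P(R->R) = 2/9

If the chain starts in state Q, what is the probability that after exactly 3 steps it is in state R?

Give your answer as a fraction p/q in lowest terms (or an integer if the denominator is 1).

Computing P^3 by repeated multiplication:
P^1 =
  P: [1/3, 2/9, 4/9]
  Q: [5/9, 1/3, 1/9]
  R: [2/3, 1/9, 2/9]
P^2 =
  P: [43/81, 16/81, 22/81]
  Q: [4/9, 20/81, 25/81]
  R: [35/81, 17/81, 29/81]
P^3 =
  P: [341/729, 52/243, 232/729]
  Q: [358/729, 157/729, 214/729]
  R: [364/729, 50/243, 215/729]

(P^3)[Q -> R] = 214/729

Answer: 214/729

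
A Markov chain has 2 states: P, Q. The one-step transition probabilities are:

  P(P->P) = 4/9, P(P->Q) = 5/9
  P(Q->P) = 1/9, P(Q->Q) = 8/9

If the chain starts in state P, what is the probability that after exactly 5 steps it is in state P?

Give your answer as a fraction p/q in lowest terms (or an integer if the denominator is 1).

Computing P^5 by repeated multiplication:
P^1 =
  P: [4/9, 5/9]
  Q: [1/9, 8/9]
P^2 =
  P: [7/27, 20/27]
  Q: [4/27, 23/27]
P^3 =
  P: [16/81, 65/81]
  Q: [13/81, 68/81]
P^4 =
  P: [43/243, 200/243]
  Q: [40/243, 203/243]
P^5 =
  P: [124/729, 605/729]
  Q: [121/729, 608/729]

(P^5)[P -> P] = 124/729

Answer: 124/729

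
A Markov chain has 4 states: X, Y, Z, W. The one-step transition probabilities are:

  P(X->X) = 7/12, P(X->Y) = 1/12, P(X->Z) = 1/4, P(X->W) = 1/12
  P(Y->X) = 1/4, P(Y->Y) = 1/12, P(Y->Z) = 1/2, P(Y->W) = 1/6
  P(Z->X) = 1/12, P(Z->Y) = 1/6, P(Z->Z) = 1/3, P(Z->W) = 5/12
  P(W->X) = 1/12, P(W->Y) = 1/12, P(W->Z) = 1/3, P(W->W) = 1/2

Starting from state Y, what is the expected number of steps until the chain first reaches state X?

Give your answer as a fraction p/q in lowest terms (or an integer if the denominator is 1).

Answer: 236/29

Derivation:
Let h_i = expected steps to first reach X from state i.
Boundary: h_X = 0.
First-step equations for the other states:
  h_Y = 1 + 1/4*h_X + 1/12*h_Y + 1/2*h_Z + 1/6*h_W
  h_Z = 1 + 1/12*h_X + 1/6*h_Y + 1/3*h_Z + 5/12*h_W
  h_W = 1 + 1/12*h_X + 1/12*h_Y + 1/3*h_Z + 1/2*h_W

Substituting h_X = 0 and rearranging gives the linear system (I - Q) h = 1:
  [11/12, -1/2, -1/6] . (h_Y, h_Z, h_W) = 1
  [-1/6, 2/3, -5/12] . (h_Y, h_Z, h_W) = 1
  [-1/12, -1/3, 1/2] . (h_Y, h_Z, h_W) = 1

Solving yields:
  h_Y = 236/29
  h_Z = 280/29
  h_W = 284/29

Starting state is Y, so the expected hitting time is h_Y = 236/29.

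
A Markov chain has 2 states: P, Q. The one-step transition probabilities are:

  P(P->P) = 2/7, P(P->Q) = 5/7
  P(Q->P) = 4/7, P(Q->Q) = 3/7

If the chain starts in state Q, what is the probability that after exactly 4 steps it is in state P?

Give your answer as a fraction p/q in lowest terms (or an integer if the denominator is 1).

Answer: 1060/2401

Derivation:
Computing P^4 by repeated multiplication:
P^1 =
  P: [2/7, 5/7]
  Q: [4/7, 3/7]
P^2 =
  P: [24/49, 25/49]
  Q: [20/49, 29/49]
P^3 =
  P: [148/343, 195/343]
  Q: [156/343, 187/343]
P^4 =
  P: [1076/2401, 1325/2401]
  Q: [1060/2401, 1341/2401]

(P^4)[Q -> P] = 1060/2401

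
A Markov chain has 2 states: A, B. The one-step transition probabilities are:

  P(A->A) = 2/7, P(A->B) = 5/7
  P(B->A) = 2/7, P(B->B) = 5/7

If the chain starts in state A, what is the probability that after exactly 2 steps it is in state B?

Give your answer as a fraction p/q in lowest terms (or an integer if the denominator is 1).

Answer: 5/7

Derivation:
Computing P^2 by repeated multiplication:
P^1 =
  A: [2/7, 5/7]
  B: [2/7, 5/7]
P^2 =
  A: [2/7, 5/7]
  B: [2/7, 5/7]

(P^2)[A -> B] = 5/7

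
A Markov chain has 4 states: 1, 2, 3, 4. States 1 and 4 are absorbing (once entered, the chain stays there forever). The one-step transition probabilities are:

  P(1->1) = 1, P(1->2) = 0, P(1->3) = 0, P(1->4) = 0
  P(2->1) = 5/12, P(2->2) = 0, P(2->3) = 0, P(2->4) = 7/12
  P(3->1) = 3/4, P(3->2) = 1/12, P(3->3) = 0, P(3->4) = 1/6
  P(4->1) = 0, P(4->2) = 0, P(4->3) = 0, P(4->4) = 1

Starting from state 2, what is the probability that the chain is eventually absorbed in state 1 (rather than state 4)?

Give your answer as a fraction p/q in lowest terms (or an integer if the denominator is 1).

Let a_i = P(absorbed in 1 | start in state i).
Boundary conditions: a_1 = 1, a_4 = 0.
For each transient state i, a_i = sum_j P(i->j) * a_j:
  a_2 = 5/12*a_1 + 0*a_2 + 0*a_3 + 7/12*a_4
  a_3 = 3/4*a_1 + 1/12*a_2 + 0*a_3 + 1/6*a_4

Substituting a_1 = 1 and a_4 = 0, rearrange to (I - Q) a = r where r[i] = P(i -> 1):
  [1, 0] . (a_2, a_3) = 5/12
  [-1/12, 1] . (a_2, a_3) = 3/4

Solving yields:
  a_2 = 5/12
  a_3 = 113/144

Starting state is 2, so the absorption probability is a_2 = 5/12.

Answer: 5/12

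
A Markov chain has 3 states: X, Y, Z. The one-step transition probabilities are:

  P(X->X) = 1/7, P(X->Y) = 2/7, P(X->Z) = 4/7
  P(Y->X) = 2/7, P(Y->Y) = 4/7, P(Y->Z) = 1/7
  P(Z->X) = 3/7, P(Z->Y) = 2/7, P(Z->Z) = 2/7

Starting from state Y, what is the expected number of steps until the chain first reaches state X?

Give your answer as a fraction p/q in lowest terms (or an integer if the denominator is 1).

Let h_i = expected steps to first reach X from state i.
Boundary: h_X = 0.
First-step equations for the other states:
  h_Y = 1 + 2/7*h_X + 4/7*h_Y + 1/7*h_Z
  h_Z = 1 + 3/7*h_X + 2/7*h_Y + 2/7*h_Z

Substituting h_X = 0 and rearranging gives the linear system (I - Q) h = 1:
  [3/7, -1/7] . (h_Y, h_Z) = 1
  [-2/7, 5/7] . (h_Y, h_Z) = 1

Solving yields:
  h_Y = 42/13
  h_Z = 35/13

Starting state is Y, so the expected hitting time is h_Y = 42/13.

Answer: 42/13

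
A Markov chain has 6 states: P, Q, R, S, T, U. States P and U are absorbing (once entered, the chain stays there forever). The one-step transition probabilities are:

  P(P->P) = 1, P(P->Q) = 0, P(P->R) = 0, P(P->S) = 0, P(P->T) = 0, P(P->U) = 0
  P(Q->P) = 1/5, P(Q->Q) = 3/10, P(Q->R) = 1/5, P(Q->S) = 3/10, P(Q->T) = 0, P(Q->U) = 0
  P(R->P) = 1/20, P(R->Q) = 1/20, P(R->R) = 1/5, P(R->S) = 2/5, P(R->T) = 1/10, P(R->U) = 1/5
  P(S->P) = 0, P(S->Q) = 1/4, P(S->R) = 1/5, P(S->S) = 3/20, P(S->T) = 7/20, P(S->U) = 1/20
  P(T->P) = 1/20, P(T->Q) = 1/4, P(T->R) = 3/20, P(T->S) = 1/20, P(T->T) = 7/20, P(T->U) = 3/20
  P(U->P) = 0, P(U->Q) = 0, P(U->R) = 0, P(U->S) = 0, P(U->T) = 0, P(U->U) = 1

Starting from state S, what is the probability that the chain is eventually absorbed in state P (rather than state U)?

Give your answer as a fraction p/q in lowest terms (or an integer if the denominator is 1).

Let a_i = P(absorbed in P | start in state i).
Boundary conditions: a_P = 1, a_U = 0.
For each transient state i, a_i = sum_j P(i->j) * a_j:
  a_Q = 1/5*a_P + 3/10*a_Q + 1/5*a_R + 3/10*a_S + 0*a_T + 0*a_U
  a_R = 1/20*a_P + 1/20*a_Q + 1/5*a_R + 2/5*a_S + 1/10*a_T + 1/5*a_U
  a_S = 0*a_P + 1/4*a_Q + 1/5*a_R + 3/20*a_S + 7/20*a_T + 1/20*a_U
  a_T = 1/20*a_P + 1/4*a_Q + 3/20*a_R + 1/20*a_S + 7/20*a_T + 3/20*a_U

Substituting a_P = 1 and a_U = 0, rearrange to (I - Q) a = r where r[i] = P(i -> P):
  [7/10, -1/5, -3/10, 0] . (a_Q, a_R, a_S, a_T) = 1/5
  [-1/20, 4/5, -2/5, -1/10] . (a_Q, a_R, a_S, a_T) = 1/20
  [-1/4, -1/5, 17/20, -7/20] . (a_Q, a_R, a_S, a_T) = 0
  [-1/4, -3/20, -1/20, 13/20] . (a_Q, a_R, a_S, a_T) = 1/20

Solving yields:
  a_Q = 6647/11673
  a_R = 4207/11673
  a_S = 547/1297
  a_T = 4804/11673

Starting state is S, so the absorption probability is a_S = 547/1297.

Answer: 547/1297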